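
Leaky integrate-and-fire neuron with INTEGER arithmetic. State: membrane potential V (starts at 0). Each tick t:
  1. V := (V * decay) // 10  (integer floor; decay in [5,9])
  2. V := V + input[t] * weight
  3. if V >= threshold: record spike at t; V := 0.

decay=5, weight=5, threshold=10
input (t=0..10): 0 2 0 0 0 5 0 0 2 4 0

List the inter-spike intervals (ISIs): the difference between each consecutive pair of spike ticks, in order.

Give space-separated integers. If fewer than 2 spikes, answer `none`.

t=0: input=0 -> V=0
t=1: input=2 -> V=0 FIRE
t=2: input=0 -> V=0
t=3: input=0 -> V=0
t=4: input=0 -> V=0
t=5: input=5 -> V=0 FIRE
t=6: input=0 -> V=0
t=7: input=0 -> V=0
t=8: input=2 -> V=0 FIRE
t=9: input=4 -> V=0 FIRE
t=10: input=0 -> V=0

Answer: 4 3 1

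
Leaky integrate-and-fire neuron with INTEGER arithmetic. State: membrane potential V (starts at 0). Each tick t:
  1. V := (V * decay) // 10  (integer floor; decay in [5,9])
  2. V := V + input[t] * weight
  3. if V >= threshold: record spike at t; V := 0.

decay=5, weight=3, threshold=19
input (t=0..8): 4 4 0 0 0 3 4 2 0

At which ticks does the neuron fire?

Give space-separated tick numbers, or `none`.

Answer: none

Derivation:
t=0: input=4 -> V=12
t=1: input=4 -> V=18
t=2: input=0 -> V=9
t=3: input=0 -> V=4
t=4: input=0 -> V=2
t=5: input=3 -> V=10
t=6: input=4 -> V=17
t=7: input=2 -> V=14
t=8: input=0 -> V=7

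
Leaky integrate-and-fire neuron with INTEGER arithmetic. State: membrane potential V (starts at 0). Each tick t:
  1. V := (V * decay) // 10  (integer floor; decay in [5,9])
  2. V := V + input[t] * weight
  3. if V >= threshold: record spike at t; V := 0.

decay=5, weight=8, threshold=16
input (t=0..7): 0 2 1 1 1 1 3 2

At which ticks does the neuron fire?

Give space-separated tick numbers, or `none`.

t=0: input=0 -> V=0
t=1: input=2 -> V=0 FIRE
t=2: input=1 -> V=8
t=3: input=1 -> V=12
t=4: input=1 -> V=14
t=5: input=1 -> V=15
t=6: input=3 -> V=0 FIRE
t=7: input=2 -> V=0 FIRE

Answer: 1 6 7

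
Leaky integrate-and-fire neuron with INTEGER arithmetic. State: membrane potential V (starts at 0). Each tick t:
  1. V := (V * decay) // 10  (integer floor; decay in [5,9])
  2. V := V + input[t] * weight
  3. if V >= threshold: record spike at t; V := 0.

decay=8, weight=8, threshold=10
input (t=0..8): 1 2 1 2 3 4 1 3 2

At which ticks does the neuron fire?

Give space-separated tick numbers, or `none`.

t=0: input=1 -> V=8
t=1: input=2 -> V=0 FIRE
t=2: input=1 -> V=8
t=3: input=2 -> V=0 FIRE
t=4: input=3 -> V=0 FIRE
t=5: input=4 -> V=0 FIRE
t=6: input=1 -> V=8
t=7: input=3 -> V=0 FIRE
t=8: input=2 -> V=0 FIRE

Answer: 1 3 4 5 7 8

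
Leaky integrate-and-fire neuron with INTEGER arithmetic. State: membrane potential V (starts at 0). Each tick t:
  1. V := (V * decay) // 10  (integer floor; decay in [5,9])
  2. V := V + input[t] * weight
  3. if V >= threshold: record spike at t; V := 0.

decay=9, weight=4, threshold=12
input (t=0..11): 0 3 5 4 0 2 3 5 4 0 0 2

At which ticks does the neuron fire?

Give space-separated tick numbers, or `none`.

Answer: 1 2 3 6 7 8

Derivation:
t=0: input=0 -> V=0
t=1: input=3 -> V=0 FIRE
t=2: input=5 -> V=0 FIRE
t=3: input=4 -> V=0 FIRE
t=4: input=0 -> V=0
t=5: input=2 -> V=8
t=6: input=3 -> V=0 FIRE
t=7: input=5 -> V=0 FIRE
t=8: input=4 -> V=0 FIRE
t=9: input=0 -> V=0
t=10: input=0 -> V=0
t=11: input=2 -> V=8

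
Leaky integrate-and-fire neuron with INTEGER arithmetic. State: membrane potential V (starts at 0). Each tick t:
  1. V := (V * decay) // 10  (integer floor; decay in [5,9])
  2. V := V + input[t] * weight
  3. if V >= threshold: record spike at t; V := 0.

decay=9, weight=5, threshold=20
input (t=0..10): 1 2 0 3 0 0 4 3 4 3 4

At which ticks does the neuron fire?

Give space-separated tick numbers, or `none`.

t=0: input=1 -> V=5
t=1: input=2 -> V=14
t=2: input=0 -> V=12
t=3: input=3 -> V=0 FIRE
t=4: input=0 -> V=0
t=5: input=0 -> V=0
t=6: input=4 -> V=0 FIRE
t=7: input=3 -> V=15
t=8: input=4 -> V=0 FIRE
t=9: input=3 -> V=15
t=10: input=4 -> V=0 FIRE

Answer: 3 6 8 10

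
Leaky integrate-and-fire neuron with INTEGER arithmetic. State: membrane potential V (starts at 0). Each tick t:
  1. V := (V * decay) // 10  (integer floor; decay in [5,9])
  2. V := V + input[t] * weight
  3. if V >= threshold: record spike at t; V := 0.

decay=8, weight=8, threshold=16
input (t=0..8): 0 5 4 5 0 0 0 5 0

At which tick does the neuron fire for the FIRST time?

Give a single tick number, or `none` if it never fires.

t=0: input=0 -> V=0
t=1: input=5 -> V=0 FIRE
t=2: input=4 -> V=0 FIRE
t=3: input=5 -> V=0 FIRE
t=4: input=0 -> V=0
t=5: input=0 -> V=0
t=6: input=0 -> V=0
t=7: input=5 -> V=0 FIRE
t=8: input=0 -> V=0

Answer: 1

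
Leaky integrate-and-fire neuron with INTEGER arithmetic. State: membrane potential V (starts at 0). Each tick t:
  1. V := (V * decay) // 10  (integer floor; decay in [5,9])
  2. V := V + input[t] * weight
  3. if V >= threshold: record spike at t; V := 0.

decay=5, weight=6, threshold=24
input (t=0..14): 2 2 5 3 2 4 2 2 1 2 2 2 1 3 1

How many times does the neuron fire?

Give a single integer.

t=0: input=2 -> V=12
t=1: input=2 -> V=18
t=2: input=5 -> V=0 FIRE
t=3: input=3 -> V=18
t=4: input=2 -> V=21
t=5: input=4 -> V=0 FIRE
t=6: input=2 -> V=12
t=7: input=2 -> V=18
t=8: input=1 -> V=15
t=9: input=2 -> V=19
t=10: input=2 -> V=21
t=11: input=2 -> V=22
t=12: input=1 -> V=17
t=13: input=3 -> V=0 FIRE
t=14: input=1 -> V=6

Answer: 3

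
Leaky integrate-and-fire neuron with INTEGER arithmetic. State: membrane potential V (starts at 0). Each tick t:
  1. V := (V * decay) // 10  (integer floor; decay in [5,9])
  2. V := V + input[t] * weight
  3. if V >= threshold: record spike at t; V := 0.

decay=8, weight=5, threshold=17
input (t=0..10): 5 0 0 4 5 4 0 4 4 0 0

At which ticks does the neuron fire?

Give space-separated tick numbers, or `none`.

Answer: 0 3 4 5 7 8

Derivation:
t=0: input=5 -> V=0 FIRE
t=1: input=0 -> V=0
t=2: input=0 -> V=0
t=3: input=4 -> V=0 FIRE
t=4: input=5 -> V=0 FIRE
t=5: input=4 -> V=0 FIRE
t=6: input=0 -> V=0
t=7: input=4 -> V=0 FIRE
t=8: input=4 -> V=0 FIRE
t=9: input=0 -> V=0
t=10: input=0 -> V=0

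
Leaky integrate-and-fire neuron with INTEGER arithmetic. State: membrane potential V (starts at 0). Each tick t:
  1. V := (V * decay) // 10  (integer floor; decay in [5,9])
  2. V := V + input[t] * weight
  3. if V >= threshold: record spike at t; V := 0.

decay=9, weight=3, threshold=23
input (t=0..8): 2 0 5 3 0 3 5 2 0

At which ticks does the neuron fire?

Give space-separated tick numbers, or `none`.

Answer: 3 6

Derivation:
t=0: input=2 -> V=6
t=1: input=0 -> V=5
t=2: input=5 -> V=19
t=3: input=3 -> V=0 FIRE
t=4: input=0 -> V=0
t=5: input=3 -> V=9
t=6: input=5 -> V=0 FIRE
t=7: input=2 -> V=6
t=8: input=0 -> V=5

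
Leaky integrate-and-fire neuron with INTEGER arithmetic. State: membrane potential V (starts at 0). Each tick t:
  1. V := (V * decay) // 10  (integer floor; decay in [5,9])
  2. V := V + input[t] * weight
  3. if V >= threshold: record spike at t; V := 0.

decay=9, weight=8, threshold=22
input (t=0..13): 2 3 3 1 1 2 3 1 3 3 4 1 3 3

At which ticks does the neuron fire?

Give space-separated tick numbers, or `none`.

t=0: input=2 -> V=16
t=1: input=3 -> V=0 FIRE
t=2: input=3 -> V=0 FIRE
t=3: input=1 -> V=8
t=4: input=1 -> V=15
t=5: input=2 -> V=0 FIRE
t=6: input=3 -> V=0 FIRE
t=7: input=1 -> V=8
t=8: input=3 -> V=0 FIRE
t=9: input=3 -> V=0 FIRE
t=10: input=4 -> V=0 FIRE
t=11: input=1 -> V=8
t=12: input=3 -> V=0 FIRE
t=13: input=3 -> V=0 FIRE

Answer: 1 2 5 6 8 9 10 12 13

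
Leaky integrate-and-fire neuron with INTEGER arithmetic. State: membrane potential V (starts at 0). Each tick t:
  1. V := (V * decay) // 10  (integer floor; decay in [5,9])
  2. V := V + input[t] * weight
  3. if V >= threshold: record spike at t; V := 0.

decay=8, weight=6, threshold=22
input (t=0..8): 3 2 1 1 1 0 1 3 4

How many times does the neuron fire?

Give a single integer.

t=0: input=3 -> V=18
t=1: input=2 -> V=0 FIRE
t=2: input=1 -> V=6
t=3: input=1 -> V=10
t=4: input=1 -> V=14
t=5: input=0 -> V=11
t=6: input=1 -> V=14
t=7: input=3 -> V=0 FIRE
t=8: input=4 -> V=0 FIRE

Answer: 3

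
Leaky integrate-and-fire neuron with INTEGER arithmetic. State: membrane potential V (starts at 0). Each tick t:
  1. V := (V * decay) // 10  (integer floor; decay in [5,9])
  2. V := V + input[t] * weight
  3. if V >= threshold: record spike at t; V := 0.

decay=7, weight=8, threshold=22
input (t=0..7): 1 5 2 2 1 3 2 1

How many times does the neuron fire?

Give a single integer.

t=0: input=1 -> V=8
t=1: input=5 -> V=0 FIRE
t=2: input=2 -> V=16
t=3: input=2 -> V=0 FIRE
t=4: input=1 -> V=8
t=5: input=3 -> V=0 FIRE
t=6: input=2 -> V=16
t=7: input=1 -> V=19

Answer: 3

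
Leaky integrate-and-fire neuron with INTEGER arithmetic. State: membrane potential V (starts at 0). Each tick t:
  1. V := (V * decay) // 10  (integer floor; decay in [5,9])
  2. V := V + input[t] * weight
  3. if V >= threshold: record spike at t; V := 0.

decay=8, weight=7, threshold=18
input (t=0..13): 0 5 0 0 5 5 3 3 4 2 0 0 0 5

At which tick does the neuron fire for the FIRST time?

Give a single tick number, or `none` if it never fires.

t=0: input=0 -> V=0
t=1: input=5 -> V=0 FIRE
t=2: input=0 -> V=0
t=3: input=0 -> V=0
t=4: input=5 -> V=0 FIRE
t=5: input=5 -> V=0 FIRE
t=6: input=3 -> V=0 FIRE
t=7: input=3 -> V=0 FIRE
t=8: input=4 -> V=0 FIRE
t=9: input=2 -> V=14
t=10: input=0 -> V=11
t=11: input=0 -> V=8
t=12: input=0 -> V=6
t=13: input=5 -> V=0 FIRE

Answer: 1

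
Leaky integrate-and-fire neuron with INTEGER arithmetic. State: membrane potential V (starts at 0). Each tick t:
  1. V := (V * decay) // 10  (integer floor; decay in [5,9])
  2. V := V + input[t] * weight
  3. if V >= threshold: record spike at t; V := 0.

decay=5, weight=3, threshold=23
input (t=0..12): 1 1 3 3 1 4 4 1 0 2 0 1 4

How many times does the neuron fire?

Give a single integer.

t=0: input=1 -> V=3
t=1: input=1 -> V=4
t=2: input=3 -> V=11
t=3: input=3 -> V=14
t=4: input=1 -> V=10
t=5: input=4 -> V=17
t=6: input=4 -> V=20
t=7: input=1 -> V=13
t=8: input=0 -> V=6
t=9: input=2 -> V=9
t=10: input=0 -> V=4
t=11: input=1 -> V=5
t=12: input=4 -> V=14

Answer: 0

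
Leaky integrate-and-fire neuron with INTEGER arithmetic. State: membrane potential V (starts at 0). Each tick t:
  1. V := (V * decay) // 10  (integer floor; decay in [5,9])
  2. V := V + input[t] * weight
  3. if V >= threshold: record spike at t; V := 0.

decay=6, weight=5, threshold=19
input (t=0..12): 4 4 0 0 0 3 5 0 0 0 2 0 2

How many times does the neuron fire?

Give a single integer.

Answer: 3

Derivation:
t=0: input=4 -> V=0 FIRE
t=1: input=4 -> V=0 FIRE
t=2: input=0 -> V=0
t=3: input=0 -> V=0
t=4: input=0 -> V=0
t=5: input=3 -> V=15
t=6: input=5 -> V=0 FIRE
t=7: input=0 -> V=0
t=8: input=0 -> V=0
t=9: input=0 -> V=0
t=10: input=2 -> V=10
t=11: input=0 -> V=6
t=12: input=2 -> V=13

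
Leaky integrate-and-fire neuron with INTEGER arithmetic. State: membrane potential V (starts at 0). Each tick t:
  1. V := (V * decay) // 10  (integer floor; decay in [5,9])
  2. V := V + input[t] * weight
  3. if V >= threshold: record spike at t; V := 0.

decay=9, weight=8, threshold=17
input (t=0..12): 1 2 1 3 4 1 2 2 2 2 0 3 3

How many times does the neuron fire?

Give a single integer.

t=0: input=1 -> V=8
t=1: input=2 -> V=0 FIRE
t=2: input=1 -> V=8
t=3: input=3 -> V=0 FIRE
t=4: input=4 -> V=0 FIRE
t=5: input=1 -> V=8
t=6: input=2 -> V=0 FIRE
t=7: input=2 -> V=16
t=8: input=2 -> V=0 FIRE
t=9: input=2 -> V=16
t=10: input=0 -> V=14
t=11: input=3 -> V=0 FIRE
t=12: input=3 -> V=0 FIRE

Answer: 7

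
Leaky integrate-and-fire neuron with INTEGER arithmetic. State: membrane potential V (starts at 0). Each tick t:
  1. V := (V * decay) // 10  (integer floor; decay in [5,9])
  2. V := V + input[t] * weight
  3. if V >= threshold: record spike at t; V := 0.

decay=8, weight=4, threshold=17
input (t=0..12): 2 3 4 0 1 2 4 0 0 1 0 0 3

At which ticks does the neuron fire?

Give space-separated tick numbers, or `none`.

Answer: 1 5

Derivation:
t=0: input=2 -> V=8
t=1: input=3 -> V=0 FIRE
t=2: input=4 -> V=16
t=3: input=0 -> V=12
t=4: input=1 -> V=13
t=5: input=2 -> V=0 FIRE
t=6: input=4 -> V=16
t=7: input=0 -> V=12
t=8: input=0 -> V=9
t=9: input=1 -> V=11
t=10: input=0 -> V=8
t=11: input=0 -> V=6
t=12: input=3 -> V=16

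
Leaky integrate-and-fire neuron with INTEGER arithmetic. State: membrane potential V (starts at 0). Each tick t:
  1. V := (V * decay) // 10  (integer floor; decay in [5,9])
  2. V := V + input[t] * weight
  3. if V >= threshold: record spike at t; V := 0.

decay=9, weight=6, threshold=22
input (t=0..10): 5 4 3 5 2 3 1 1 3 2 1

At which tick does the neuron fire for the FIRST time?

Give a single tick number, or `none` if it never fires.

Answer: 0

Derivation:
t=0: input=5 -> V=0 FIRE
t=1: input=4 -> V=0 FIRE
t=2: input=3 -> V=18
t=3: input=5 -> V=0 FIRE
t=4: input=2 -> V=12
t=5: input=3 -> V=0 FIRE
t=6: input=1 -> V=6
t=7: input=1 -> V=11
t=8: input=3 -> V=0 FIRE
t=9: input=2 -> V=12
t=10: input=1 -> V=16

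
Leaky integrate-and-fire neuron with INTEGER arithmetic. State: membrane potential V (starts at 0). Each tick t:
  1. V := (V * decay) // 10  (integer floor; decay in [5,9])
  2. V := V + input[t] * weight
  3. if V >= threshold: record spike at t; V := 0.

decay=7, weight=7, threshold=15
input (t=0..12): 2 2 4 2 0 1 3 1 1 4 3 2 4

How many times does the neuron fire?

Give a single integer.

t=0: input=2 -> V=14
t=1: input=2 -> V=0 FIRE
t=2: input=4 -> V=0 FIRE
t=3: input=2 -> V=14
t=4: input=0 -> V=9
t=5: input=1 -> V=13
t=6: input=3 -> V=0 FIRE
t=7: input=1 -> V=7
t=8: input=1 -> V=11
t=9: input=4 -> V=0 FIRE
t=10: input=3 -> V=0 FIRE
t=11: input=2 -> V=14
t=12: input=4 -> V=0 FIRE

Answer: 6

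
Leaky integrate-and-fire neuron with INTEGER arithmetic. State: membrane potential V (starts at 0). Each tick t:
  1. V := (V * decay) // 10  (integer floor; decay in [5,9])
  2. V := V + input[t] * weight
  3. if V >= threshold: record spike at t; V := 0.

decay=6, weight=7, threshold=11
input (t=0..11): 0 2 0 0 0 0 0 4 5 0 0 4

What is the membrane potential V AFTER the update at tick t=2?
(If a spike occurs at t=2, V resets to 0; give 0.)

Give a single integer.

t=0: input=0 -> V=0
t=1: input=2 -> V=0 FIRE
t=2: input=0 -> V=0
t=3: input=0 -> V=0
t=4: input=0 -> V=0
t=5: input=0 -> V=0
t=6: input=0 -> V=0
t=7: input=4 -> V=0 FIRE
t=8: input=5 -> V=0 FIRE
t=9: input=0 -> V=0
t=10: input=0 -> V=0
t=11: input=4 -> V=0 FIRE

Answer: 0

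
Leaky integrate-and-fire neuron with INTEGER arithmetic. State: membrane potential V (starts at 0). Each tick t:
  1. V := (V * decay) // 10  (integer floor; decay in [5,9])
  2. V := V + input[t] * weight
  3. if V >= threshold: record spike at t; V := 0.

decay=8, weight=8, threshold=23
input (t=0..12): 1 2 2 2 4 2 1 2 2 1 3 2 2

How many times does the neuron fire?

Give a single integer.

Answer: 5

Derivation:
t=0: input=1 -> V=8
t=1: input=2 -> V=22
t=2: input=2 -> V=0 FIRE
t=3: input=2 -> V=16
t=4: input=4 -> V=0 FIRE
t=5: input=2 -> V=16
t=6: input=1 -> V=20
t=7: input=2 -> V=0 FIRE
t=8: input=2 -> V=16
t=9: input=1 -> V=20
t=10: input=3 -> V=0 FIRE
t=11: input=2 -> V=16
t=12: input=2 -> V=0 FIRE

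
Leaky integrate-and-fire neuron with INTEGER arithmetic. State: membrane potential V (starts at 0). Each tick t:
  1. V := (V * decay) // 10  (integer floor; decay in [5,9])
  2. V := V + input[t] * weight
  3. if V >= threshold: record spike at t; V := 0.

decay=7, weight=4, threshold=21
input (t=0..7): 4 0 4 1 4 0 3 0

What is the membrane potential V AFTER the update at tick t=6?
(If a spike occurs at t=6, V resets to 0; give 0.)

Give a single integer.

Answer: 20

Derivation:
t=0: input=4 -> V=16
t=1: input=0 -> V=11
t=2: input=4 -> V=0 FIRE
t=3: input=1 -> V=4
t=4: input=4 -> V=18
t=5: input=0 -> V=12
t=6: input=3 -> V=20
t=7: input=0 -> V=14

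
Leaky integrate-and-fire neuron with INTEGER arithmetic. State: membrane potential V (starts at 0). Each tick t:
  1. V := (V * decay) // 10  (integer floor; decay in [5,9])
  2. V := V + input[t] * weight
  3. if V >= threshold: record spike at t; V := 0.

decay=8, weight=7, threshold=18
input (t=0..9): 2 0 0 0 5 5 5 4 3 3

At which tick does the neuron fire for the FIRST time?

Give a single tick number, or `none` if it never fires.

t=0: input=2 -> V=14
t=1: input=0 -> V=11
t=2: input=0 -> V=8
t=3: input=0 -> V=6
t=4: input=5 -> V=0 FIRE
t=5: input=5 -> V=0 FIRE
t=6: input=5 -> V=0 FIRE
t=7: input=4 -> V=0 FIRE
t=8: input=3 -> V=0 FIRE
t=9: input=3 -> V=0 FIRE

Answer: 4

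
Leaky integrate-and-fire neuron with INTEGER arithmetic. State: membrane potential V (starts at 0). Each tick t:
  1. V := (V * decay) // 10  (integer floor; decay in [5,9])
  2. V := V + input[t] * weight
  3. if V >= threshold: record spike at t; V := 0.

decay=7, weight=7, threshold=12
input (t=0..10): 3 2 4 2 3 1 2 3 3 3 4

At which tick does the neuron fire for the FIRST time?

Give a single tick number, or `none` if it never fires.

Answer: 0

Derivation:
t=0: input=3 -> V=0 FIRE
t=1: input=2 -> V=0 FIRE
t=2: input=4 -> V=0 FIRE
t=3: input=2 -> V=0 FIRE
t=4: input=3 -> V=0 FIRE
t=5: input=1 -> V=7
t=6: input=2 -> V=0 FIRE
t=7: input=3 -> V=0 FIRE
t=8: input=3 -> V=0 FIRE
t=9: input=3 -> V=0 FIRE
t=10: input=4 -> V=0 FIRE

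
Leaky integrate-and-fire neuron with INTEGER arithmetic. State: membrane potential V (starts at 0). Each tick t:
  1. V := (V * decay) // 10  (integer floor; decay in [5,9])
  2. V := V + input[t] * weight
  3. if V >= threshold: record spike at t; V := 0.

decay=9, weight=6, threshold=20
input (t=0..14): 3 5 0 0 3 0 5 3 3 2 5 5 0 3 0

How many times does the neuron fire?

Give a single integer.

Answer: 5

Derivation:
t=0: input=3 -> V=18
t=1: input=5 -> V=0 FIRE
t=2: input=0 -> V=0
t=3: input=0 -> V=0
t=4: input=3 -> V=18
t=5: input=0 -> V=16
t=6: input=5 -> V=0 FIRE
t=7: input=3 -> V=18
t=8: input=3 -> V=0 FIRE
t=9: input=2 -> V=12
t=10: input=5 -> V=0 FIRE
t=11: input=5 -> V=0 FIRE
t=12: input=0 -> V=0
t=13: input=3 -> V=18
t=14: input=0 -> V=16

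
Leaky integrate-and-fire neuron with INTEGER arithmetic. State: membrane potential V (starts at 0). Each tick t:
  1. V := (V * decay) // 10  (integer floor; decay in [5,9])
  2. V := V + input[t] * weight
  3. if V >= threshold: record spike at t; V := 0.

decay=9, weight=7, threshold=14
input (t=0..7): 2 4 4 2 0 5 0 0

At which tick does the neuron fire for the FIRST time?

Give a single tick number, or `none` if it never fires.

Answer: 0

Derivation:
t=0: input=2 -> V=0 FIRE
t=1: input=4 -> V=0 FIRE
t=2: input=4 -> V=0 FIRE
t=3: input=2 -> V=0 FIRE
t=4: input=0 -> V=0
t=5: input=5 -> V=0 FIRE
t=6: input=0 -> V=0
t=7: input=0 -> V=0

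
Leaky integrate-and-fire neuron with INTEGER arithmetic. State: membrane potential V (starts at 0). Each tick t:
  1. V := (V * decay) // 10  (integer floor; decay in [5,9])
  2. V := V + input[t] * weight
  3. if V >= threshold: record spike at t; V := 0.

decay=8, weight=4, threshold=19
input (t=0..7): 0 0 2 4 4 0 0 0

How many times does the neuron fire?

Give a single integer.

t=0: input=0 -> V=0
t=1: input=0 -> V=0
t=2: input=2 -> V=8
t=3: input=4 -> V=0 FIRE
t=4: input=4 -> V=16
t=5: input=0 -> V=12
t=6: input=0 -> V=9
t=7: input=0 -> V=7

Answer: 1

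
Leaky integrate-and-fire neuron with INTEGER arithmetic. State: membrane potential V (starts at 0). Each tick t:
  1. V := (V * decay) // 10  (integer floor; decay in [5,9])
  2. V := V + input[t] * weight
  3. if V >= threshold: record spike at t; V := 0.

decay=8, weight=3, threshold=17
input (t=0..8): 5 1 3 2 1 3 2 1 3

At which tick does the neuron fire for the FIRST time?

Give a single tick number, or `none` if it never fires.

t=0: input=5 -> V=15
t=1: input=1 -> V=15
t=2: input=3 -> V=0 FIRE
t=3: input=2 -> V=6
t=4: input=1 -> V=7
t=5: input=3 -> V=14
t=6: input=2 -> V=0 FIRE
t=7: input=1 -> V=3
t=8: input=3 -> V=11

Answer: 2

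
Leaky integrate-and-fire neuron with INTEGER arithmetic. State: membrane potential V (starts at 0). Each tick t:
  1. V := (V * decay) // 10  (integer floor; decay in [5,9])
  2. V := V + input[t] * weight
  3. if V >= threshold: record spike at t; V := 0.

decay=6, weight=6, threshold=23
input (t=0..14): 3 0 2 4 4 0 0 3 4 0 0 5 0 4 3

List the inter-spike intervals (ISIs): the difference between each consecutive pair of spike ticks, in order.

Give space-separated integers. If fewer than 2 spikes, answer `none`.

t=0: input=3 -> V=18
t=1: input=0 -> V=10
t=2: input=2 -> V=18
t=3: input=4 -> V=0 FIRE
t=4: input=4 -> V=0 FIRE
t=5: input=0 -> V=0
t=6: input=0 -> V=0
t=7: input=3 -> V=18
t=8: input=4 -> V=0 FIRE
t=9: input=0 -> V=0
t=10: input=0 -> V=0
t=11: input=5 -> V=0 FIRE
t=12: input=0 -> V=0
t=13: input=4 -> V=0 FIRE
t=14: input=3 -> V=18

Answer: 1 4 3 2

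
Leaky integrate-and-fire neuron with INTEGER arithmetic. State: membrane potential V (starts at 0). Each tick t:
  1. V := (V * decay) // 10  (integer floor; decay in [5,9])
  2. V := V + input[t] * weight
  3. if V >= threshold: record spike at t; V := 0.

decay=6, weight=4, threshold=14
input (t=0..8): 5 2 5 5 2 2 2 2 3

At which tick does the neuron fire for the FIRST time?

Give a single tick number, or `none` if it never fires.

Answer: 0

Derivation:
t=0: input=5 -> V=0 FIRE
t=1: input=2 -> V=8
t=2: input=5 -> V=0 FIRE
t=3: input=5 -> V=0 FIRE
t=4: input=2 -> V=8
t=5: input=2 -> V=12
t=6: input=2 -> V=0 FIRE
t=7: input=2 -> V=8
t=8: input=3 -> V=0 FIRE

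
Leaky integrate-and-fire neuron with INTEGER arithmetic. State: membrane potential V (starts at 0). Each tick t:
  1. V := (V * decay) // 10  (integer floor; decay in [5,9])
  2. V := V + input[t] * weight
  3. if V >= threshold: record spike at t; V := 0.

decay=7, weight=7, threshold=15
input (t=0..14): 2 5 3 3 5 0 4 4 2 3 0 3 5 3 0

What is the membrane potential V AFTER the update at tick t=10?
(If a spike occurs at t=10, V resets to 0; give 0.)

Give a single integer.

Answer: 0

Derivation:
t=0: input=2 -> V=14
t=1: input=5 -> V=0 FIRE
t=2: input=3 -> V=0 FIRE
t=3: input=3 -> V=0 FIRE
t=4: input=5 -> V=0 FIRE
t=5: input=0 -> V=0
t=6: input=4 -> V=0 FIRE
t=7: input=4 -> V=0 FIRE
t=8: input=2 -> V=14
t=9: input=3 -> V=0 FIRE
t=10: input=0 -> V=0
t=11: input=3 -> V=0 FIRE
t=12: input=5 -> V=0 FIRE
t=13: input=3 -> V=0 FIRE
t=14: input=0 -> V=0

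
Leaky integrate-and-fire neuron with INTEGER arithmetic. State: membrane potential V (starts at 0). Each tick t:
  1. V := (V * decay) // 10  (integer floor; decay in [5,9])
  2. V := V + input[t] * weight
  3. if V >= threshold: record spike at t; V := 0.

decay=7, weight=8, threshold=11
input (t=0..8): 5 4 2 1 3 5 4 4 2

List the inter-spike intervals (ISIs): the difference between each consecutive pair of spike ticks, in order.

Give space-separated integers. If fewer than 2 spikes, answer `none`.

Answer: 1 1 2 1 1 1 1

Derivation:
t=0: input=5 -> V=0 FIRE
t=1: input=4 -> V=0 FIRE
t=2: input=2 -> V=0 FIRE
t=3: input=1 -> V=8
t=4: input=3 -> V=0 FIRE
t=5: input=5 -> V=0 FIRE
t=6: input=4 -> V=0 FIRE
t=7: input=4 -> V=0 FIRE
t=8: input=2 -> V=0 FIRE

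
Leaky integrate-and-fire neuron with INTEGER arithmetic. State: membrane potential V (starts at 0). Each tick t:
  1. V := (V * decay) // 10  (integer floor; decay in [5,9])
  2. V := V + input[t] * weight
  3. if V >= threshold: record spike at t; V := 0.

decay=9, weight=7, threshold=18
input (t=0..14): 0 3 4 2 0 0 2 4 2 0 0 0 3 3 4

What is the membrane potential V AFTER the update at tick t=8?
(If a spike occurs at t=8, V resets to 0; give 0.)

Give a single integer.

t=0: input=0 -> V=0
t=1: input=3 -> V=0 FIRE
t=2: input=4 -> V=0 FIRE
t=3: input=2 -> V=14
t=4: input=0 -> V=12
t=5: input=0 -> V=10
t=6: input=2 -> V=0 FIRE
t=7: input=4 -> V=0 FIRE
t=8: input=2 -> V=14
t=9: input=0 -> V=12
t=10: input=0 -> V=10
t=11: input=0 -> V=9
t=12: input=3 -> V=0 FIRE
t=13: input=3 -> V=0 FIRE
t=14: input=4 -> V=0 FIRE

Answer: 14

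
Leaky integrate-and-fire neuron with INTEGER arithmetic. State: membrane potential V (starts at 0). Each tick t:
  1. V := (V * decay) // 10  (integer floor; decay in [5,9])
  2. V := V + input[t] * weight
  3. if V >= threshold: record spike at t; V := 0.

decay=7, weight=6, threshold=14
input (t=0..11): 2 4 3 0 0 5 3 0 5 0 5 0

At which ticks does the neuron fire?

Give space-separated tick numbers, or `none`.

t=0: input=2 -> V=12
t=1: input=4 -> V=0 FIRE
t=2: input=3 -> V=0 FIRE
t=3: input=0 -> V=0
t=4: input=0 -> V=0
t=5: input=5 -> V=0 FIRE
t=6: input=3 -> V=0 FIRE
t=7: input=0 -> V=0
t=8: input=5 -> V=0 FIRE
t=9: input=0 -> V=0
t=10: input=5 -> V=0 FIRE
t=11: input=0 -> V=0

Answer: 1 2 5 6 8 10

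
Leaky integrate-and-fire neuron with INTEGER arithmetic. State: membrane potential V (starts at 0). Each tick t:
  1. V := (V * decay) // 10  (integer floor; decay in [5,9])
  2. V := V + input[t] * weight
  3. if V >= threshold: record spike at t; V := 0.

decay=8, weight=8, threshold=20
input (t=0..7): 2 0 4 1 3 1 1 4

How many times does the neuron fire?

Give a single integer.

Answer: 3

Derivation:
t=0: input=2 -> V=16
t=1: input=0 -> V=12
t=2: input=4 -> V=0 FIRE
t=3: input=1 -> V=8
t=4: input=3 -> V=0 FIRE
t=5: input=1 -> V=8
t=6: input=1 -> V=14
t=7: input=4 -> V=0 FIRE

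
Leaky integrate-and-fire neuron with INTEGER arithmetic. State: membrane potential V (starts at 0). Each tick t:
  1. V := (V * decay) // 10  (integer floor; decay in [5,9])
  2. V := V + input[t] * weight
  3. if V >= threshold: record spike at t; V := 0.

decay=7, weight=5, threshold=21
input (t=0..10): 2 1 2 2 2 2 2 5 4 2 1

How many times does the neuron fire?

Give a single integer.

t=0: input=2 -> V=10
t=1: input=1 -> V=12
t=2: input=2 -> V=18
t=3: input=2 -> V=0 FIRE
t=4: input=2 -> V=10
t=5: input=2 -> V=17
t=6: input=2 -> V=0 FIRE
t=7: input=5 -> V=0 FIRE
t=8: input=4 -> V=20
t=9: input=2 -> V=0 FIRE
t=10: input=1 -> V=5

Answer: 4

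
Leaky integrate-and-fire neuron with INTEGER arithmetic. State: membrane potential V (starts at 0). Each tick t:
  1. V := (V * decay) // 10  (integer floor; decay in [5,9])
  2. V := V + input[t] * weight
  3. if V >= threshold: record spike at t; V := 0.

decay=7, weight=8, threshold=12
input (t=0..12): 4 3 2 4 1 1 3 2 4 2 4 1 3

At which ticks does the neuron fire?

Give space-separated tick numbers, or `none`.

t=0: input=4 -> V=0 FIRE
t=1: input=3 -> V=0 FIRE
t=2: input=2 -> V=0 FIRE
t=3: input=4 -> V=0 FIRE
t=4: input=1 -> V=8
t=5: input=1 -> V=0 FIRE
t=6: input=3 -> V=0 FIRE
t=7: input=2 -> V=0 FIRE
t=8: input=4 -> V=0 FIRE
t=9: input=2 -> V=0 FIRE
t=10: input=4 -> V=0 FIRE
t=11: input=1 -> V=8
t=12: input=3 -> V=0 FIRE

Answer: 0 1 2 3 5 6 7 8 9 10 12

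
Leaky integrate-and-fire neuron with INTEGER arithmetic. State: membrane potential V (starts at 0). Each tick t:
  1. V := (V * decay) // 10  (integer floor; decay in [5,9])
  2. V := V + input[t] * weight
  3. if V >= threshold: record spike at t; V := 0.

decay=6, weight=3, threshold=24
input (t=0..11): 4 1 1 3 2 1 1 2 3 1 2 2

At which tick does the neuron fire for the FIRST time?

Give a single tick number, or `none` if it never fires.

Answer: none

Derivation:
t=0: input=4 -> V=12
t=1: input=1 -> V=10
t=2: input=1 -> V=9
t=3: input=3 -> V=14
t=4: input=2 -> V=14
t=5: input=1 -> V=11
t=6: input=1 -> V=9
t=7: input=2 -> V=11
t=8: input=3 -> V=15
t=9: input=1 -> V=12
t=10: input=2 -> V=13
t=11: input=2 -> V=13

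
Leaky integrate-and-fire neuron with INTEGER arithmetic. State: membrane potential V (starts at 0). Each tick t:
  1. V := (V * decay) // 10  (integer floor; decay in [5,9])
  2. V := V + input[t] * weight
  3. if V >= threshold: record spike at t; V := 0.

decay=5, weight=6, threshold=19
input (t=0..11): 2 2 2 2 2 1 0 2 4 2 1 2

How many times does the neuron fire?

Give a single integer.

t=0: input=2 -> V=12
t=1: input=2 -> V=18
t=2: input=2 -> V=0 FIRE
t=3: input=2 -> V=12
t=4: input=2 -> V=18
t=5: input=1 -> V=15
t=6: input=0 -> V=7
t=7: input=2 -> V=15
t=8: input=4 -> V=0 FIRE
t=9: input=2 -> V=12
t=10: input=1 -> V=12
t=11: input=2 -> V=18

Answer: 2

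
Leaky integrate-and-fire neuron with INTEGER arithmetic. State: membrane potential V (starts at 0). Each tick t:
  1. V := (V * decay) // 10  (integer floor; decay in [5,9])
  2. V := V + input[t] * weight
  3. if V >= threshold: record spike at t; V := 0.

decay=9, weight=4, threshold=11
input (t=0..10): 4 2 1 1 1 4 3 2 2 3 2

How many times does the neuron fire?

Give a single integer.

t=0: input=4 -> V=0 FIRE
t=1: input=2 -> V=8
t=2: input=1 -> V=0 FIRE
t=3: input=1 -> V=4
t=4: input=1 -> V=7
t=5: input=4 -> V=0 FIRE
t=6: input=3 -> V=0 FIRE
t=7: input=2 -> V=8
t=8: input=2 -> V=0 FIRE
t=9: input=3 -> V=0 FIRE
t=10: input=2 -> V=8

Answer: 6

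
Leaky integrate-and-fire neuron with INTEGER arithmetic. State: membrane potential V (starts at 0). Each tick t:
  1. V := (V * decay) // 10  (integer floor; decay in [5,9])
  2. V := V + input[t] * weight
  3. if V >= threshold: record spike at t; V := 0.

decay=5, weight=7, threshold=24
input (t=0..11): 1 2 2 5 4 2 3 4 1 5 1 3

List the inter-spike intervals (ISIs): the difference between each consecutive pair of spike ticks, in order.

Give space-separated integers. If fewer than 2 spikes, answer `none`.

Answer: 1 2 1 2 2

Derivation:
t=0: input=1 -> V=7
t=1: input=2 -> V=17
t=2: input=2 -> V=22
t=3: input=5 -> V=0 FIRE
t=4: input=4 -> V=0 FIRE
t=5: input=2 -> V=14
t=6: input=3 -> V=0 FIRE
t=7: input=4 -> V=0 FIRE
t=8: input=1 -> V=7
t=9: input=5 -> V=0 FIRE
t=10: input=1 -> V=7
t=11: input=3 -> V=0 FIRE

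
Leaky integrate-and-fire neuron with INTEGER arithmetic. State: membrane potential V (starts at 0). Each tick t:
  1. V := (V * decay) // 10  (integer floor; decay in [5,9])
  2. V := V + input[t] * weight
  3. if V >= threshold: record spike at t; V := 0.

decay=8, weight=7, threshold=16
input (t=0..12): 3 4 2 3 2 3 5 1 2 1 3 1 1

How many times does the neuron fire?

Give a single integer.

Answer: 7

Derivation:
t=0: input=3 -> V=0 FIRE
t=1: input=4 -> V=0 FIRE
t=2: input=2 -> V=14
t=3: input=3 -> V=0 FIRE
t=4: input=2 -> V=14
t=5: input=3 -> V=0 FIRE
t=6: input=5 -> V=0 FIRE
t=7: input=1 -> V=7
t=8: input=2 -> V=0 FIRE
t=9: input=1 -> V=7
t=10: input=3 -> V=0 FIRE
t=11: input=1 -> V=7
t=12: input=1 -> V=12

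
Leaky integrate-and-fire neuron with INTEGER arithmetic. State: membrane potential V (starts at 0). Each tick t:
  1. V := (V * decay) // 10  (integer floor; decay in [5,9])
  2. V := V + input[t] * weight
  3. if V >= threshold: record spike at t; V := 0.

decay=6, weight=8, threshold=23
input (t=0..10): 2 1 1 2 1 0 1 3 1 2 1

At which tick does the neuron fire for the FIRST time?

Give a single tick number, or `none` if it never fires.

Answer: 3

Derivation:
t=0: input=2 -> V=16
t=1: input=1 -> V=17
t=2: input=1 -> V=18
t=3: input=2 -> V=0 FIRE
t=4: input=1 -> V=8
t=5: input=0 -> V=4
t=6: input=1 -> V=10
t=7: input=3 -> V=0 FIRE
t=8: input=1 -> V=8
t=9: input=2 -> V=20
t=10: input=1 -> V=20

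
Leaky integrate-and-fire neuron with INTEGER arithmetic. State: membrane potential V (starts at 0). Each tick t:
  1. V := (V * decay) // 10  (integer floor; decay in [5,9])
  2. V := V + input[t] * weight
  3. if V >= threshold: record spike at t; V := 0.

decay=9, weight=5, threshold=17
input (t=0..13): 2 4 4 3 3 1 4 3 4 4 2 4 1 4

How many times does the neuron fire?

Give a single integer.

t=0: input=2 -> V=10
t=1: input=4 -> V=0 FIRE
t=2: input=4 -> V=0 FIRE
t=3: input=3 -> V=15
t=4: input=3 -> V=0 FIRE
t=5: input=1 -> V=5
t=6: input=4 -> V=0 FIRE
t=7: input=3 -> V=15
t=8: input=4 -> V=0 FIRE
t=9: input=4 -> V=0 FIRE
t=10: input=2 -> V=10
t=11: input=4 -> V=0 FIRE
t=12: input=1 -> V=5
t=13: input=4 -> V=0 FIRE

Answer: 8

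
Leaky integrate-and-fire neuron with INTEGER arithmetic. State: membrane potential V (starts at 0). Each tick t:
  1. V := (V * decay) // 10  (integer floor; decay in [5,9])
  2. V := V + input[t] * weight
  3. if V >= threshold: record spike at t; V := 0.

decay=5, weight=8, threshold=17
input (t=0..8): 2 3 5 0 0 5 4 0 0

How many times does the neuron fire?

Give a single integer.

Answer: 4

Derivation:
t=0: input=2 -> V=16
t=1: input=3 -> V=0 FIRE
t=2: input=5 -> V=0 FIRE
t=3: input=0 -> V=0
t=4: input=0 -> V=0
t=5: input=5 -> V=0 FIRE
t=6: input=4 -> V=0 FIRE
t=7: input=0 -> V=0
t=8: input=0 -> V=0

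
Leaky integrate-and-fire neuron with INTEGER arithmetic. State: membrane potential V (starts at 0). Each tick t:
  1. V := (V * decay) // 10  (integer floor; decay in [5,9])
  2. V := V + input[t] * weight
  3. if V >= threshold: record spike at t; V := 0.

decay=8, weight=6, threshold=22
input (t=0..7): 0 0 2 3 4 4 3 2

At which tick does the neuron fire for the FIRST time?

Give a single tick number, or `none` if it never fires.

Answer: 3

Derivation:
t=0: input=0 -> V=0
t=1: input=0 -> V=0
t=2: input=2 -> V=12
t=3: input=3 -> V=0 FIRE
t=4: input=4 -> V=0 FIRE
t=5: input=4 -> V=0 FIRE
t=6: input=3 -> V=18
t=7: input=2 -> V=0 FIRE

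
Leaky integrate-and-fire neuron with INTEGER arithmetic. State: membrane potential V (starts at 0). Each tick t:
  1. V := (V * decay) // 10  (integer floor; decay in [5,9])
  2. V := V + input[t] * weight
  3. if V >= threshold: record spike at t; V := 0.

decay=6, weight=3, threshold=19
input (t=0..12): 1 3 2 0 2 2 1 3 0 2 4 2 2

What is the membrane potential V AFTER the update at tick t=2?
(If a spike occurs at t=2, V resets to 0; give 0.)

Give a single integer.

t=0: input=1 -> V=3
t=1: input=3 -> V=10
t=2: input=2 -> V=12
t=3: input=0 -> V=7
t=4: input=2 -> V=10
t=5: input=2 -> V=12
t=6: input=1 -> V=10
t=7: input=3 -> V=15
t=8: input=0 -> V=9
t=9: input=2 -> V=11
t=10: input=4 -> V=18
t=11: input=2 -> V=16
t=12: input=2 -> V=15

Answer: 12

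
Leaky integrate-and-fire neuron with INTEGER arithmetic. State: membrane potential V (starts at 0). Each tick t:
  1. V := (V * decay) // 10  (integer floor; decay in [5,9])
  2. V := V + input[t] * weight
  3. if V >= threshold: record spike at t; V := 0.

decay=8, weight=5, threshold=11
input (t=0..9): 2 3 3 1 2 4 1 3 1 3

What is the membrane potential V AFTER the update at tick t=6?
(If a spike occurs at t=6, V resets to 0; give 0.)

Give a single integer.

Answer: 5

Derivation:
t=0: input=2 -> V=10
t=1: input=3 -> V=0 FIRE
t=2: input=3 -> V=0 FIRE
t=3: input=1 -> V=5
t=4: input=2 -> V=0 FIRE
t=5: input=4 -> V=0 FIRE
t=6: input=1 -> V=5
t=7: input=3 -> V=0 FIRE
t=8: input=1 -> V=5
t=9: input=3 -> V=0 FIRE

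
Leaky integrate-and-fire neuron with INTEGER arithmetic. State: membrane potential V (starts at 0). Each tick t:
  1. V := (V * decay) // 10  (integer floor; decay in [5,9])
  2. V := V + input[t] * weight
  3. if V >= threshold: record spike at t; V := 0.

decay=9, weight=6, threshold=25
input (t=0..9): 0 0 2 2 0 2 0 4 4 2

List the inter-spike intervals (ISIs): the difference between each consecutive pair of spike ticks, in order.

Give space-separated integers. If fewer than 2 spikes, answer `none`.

t=0: input=0 -> V=0
t=1: input=0 -> V=0
t=2: input=2 -> V=12
t=3: input=2 -> V=22
t=4: input=0 -> V=19
t=5: input=2 -> V=0 FIRE
t=6: input=0 -> V=0
t=7: input=4 -> V=24
t=8: input=4 -> V=0 FIRE
t=9: input=2 -> V=12

Answer: 3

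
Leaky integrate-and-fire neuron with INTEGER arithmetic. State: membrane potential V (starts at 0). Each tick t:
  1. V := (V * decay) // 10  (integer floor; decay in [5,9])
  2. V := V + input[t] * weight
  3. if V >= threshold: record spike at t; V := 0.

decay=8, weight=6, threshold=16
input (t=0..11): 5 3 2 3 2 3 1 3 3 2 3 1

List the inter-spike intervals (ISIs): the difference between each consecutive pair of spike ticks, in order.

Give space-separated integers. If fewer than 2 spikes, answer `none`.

Answer: 1 2 2 2 1 2

Derivation:
t=0: input=5 -> V=0 FIRE
t=1: input=3 -> V=0 FIRE
t=2: input=2 -> V=12
t=3: input=3 -> V=0 FIRE
t=4: input=2 -> V=12
t=5: input=3 -> V=0 FIRE
t=6: input=1 -> V=6
t=7: input=3 -> V=0 FIRE
t=8: input=3 -> V=0 FIRE
t=9: input=2 -> V=12
t=10: input=3 -> V=0 FIRE
t=11: input=1 -> V=6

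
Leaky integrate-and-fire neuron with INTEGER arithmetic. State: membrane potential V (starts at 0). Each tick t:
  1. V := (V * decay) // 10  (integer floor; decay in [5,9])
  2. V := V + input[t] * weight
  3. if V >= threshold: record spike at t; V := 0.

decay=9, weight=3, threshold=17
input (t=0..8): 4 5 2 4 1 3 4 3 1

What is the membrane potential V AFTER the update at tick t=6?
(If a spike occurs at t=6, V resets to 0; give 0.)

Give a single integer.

Answer: 0

Derivation:
t=0: input=4 -> V=12
t=1: input=5 -> V=0 FIRE
t=2: input=2 -> V=6
t=3: input=4 -> V=0 FIRE
t=4: input=1 -> V=3
t=5: input=3 -> V=11
t=6: input=4 -> V=0 FIRE
t=7: input=3 -> V=9
t=8: input=1 -> V=11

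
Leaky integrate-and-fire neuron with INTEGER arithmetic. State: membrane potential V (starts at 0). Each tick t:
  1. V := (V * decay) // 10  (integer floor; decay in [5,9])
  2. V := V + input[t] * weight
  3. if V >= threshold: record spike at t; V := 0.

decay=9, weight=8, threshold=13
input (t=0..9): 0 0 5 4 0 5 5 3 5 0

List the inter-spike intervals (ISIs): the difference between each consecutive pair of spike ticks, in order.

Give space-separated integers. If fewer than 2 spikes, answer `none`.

Answer: 1 2 1 1 1

Derivation:
t=0: input=0 -> V=0
t=1: input=0 -> V=0
t=2: input=5 -> V=0 FIRE
t=3: input=4 -> V=0 FIRE
t=4: input=0 -> V=0
t=5: input=5 -> V=0 FIRE
t=6: input=5 -> V=0 FIRE
t=7: input=3 -> V=0 FIRE
t=8: input=5 -> V=0 FIRE
t=9: input=0 -> V=0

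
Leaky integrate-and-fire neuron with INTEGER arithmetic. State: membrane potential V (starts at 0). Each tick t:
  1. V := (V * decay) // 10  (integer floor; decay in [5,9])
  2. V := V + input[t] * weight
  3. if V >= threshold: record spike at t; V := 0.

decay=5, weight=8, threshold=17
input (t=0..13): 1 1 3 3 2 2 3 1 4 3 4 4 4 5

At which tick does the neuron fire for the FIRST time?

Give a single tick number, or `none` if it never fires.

t=0: input=1 -> V=8
t=1: input=1 -> V=12
t=2: input=3 -> V=0 FIRE
t=3: input=3 -> V=0 FIRE
t=4: input=2 -> V=16
t=5: input=2 -> V=0 FIRE
t=6: input=3 -> V=0 FIRE
t=7: input=1 -> V=8
t=8: input=4 -> V=0 FIRE
t=9: input=3 -> V=0 FIRE
t=10: input=4 -> V=0 FIRE
t=11: input=4 -> V=0 FIRE
t=12: input=4 -> V=0 FIRE
t=13: input=5 -> V=0 FIRE

Answer: 2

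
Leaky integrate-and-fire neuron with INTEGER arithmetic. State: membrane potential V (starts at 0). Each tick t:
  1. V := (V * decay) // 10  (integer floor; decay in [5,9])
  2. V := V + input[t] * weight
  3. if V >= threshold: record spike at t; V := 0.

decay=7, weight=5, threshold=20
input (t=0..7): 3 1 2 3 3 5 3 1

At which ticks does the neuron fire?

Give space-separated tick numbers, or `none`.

Answer: 2 4 5

Derivation:
t=0: input=3 -> V=15
t=1: input=1 -> V=15
t=2: input=2 -> V=0 FIRE
t=3: input=3 -> V=15
t=4: input=3 -> V=0 FIRE
t=5: input=5 -> V=0 FIRE
t=6: input=3 -> V=15
t=7: input=1 -> V=15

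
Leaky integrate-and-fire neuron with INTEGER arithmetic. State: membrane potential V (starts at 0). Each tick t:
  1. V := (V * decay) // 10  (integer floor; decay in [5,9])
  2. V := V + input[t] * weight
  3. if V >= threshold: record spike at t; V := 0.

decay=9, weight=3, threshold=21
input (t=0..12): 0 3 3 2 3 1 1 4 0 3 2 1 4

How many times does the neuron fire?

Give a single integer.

Answer: 3

Derivation:
t=0: input=0 -> V=0
t=1: input=3 -> V=9
t=2: input=3 -> V=17
t=3: input=2 -> V=0 FIRE
t=4: input=3 -> V=9
t=5: input=1 -> V=11
t=6: input=1 -> V=12
t=7: input=4 -> V=0 FIRE
t=8: input=0 -> V=0
t=9: input=3 -> V=9
t=10: input=2 -> V=14
t=11: input=1 -> V=15
t=12: input=4 -> V=0 FIRE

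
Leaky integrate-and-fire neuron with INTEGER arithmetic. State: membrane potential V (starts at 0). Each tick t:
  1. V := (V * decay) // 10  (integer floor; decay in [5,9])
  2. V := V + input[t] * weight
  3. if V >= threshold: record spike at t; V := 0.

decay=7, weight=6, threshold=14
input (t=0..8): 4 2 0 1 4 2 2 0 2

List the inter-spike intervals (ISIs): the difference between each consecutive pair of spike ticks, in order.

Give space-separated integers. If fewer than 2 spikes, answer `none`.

t=0: input=4 -> V=0 FIRE
t=1: input=2 -> V=12
t=2: input=0 -> V=8
t=3: input=1 -> V=11
t=4: input=4 -> V=0 FIRE
t=5: input=2 -> V=12
t=6: input=2 -> V=0 FIRE
t=7: input=0 -> V=0
t=8: input=2 -> V=12

Answer: 4 2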